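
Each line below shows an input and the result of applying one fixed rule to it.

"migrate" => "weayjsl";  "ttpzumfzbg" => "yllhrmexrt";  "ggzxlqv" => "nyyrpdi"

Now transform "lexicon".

fdwpaug

The pattern: shift every letter 8 places backward in the alphabet (wrapping around), then move the last character to the front.
Applying that to "lexicon" gives "fdwpaug".
(Check on "ttpzumfzbg": → "llhrmexrty" → "yllhrmexrt" ✓)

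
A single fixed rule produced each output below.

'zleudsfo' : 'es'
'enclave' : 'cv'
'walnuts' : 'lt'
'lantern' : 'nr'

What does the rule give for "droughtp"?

oh

Each output is the input with this applied: keep one character in every 3, starting at position 3 (positions 3rd, 6th, 9th, ...).
So "droughtp" becomes "oh".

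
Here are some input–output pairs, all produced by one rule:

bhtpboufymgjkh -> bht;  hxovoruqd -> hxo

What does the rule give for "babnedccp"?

The rule is to keep only the first 3 characters.
On "babnedccp" that produces "bab".

bab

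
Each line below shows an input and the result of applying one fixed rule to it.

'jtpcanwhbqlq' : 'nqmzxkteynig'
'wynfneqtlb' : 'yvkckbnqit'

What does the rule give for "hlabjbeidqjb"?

yixygybfange

The transformation: swap the first and last characters, then shift every letter 3 places backward in the alphabet (wrapping around).
On "hlabjbeidqjb": the first step gives "blabjbeidqjh", and the second then gives "yixygybfange".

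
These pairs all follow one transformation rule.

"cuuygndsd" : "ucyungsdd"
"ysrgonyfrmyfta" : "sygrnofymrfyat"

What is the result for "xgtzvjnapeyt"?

gxztjvanepty

Looking at the pairs, the operation is to swap each adjacent pair of characters (1↔2, 3↔4, ...).
Applying that to "xgtzvjnapeyt" gives "gxztjvanepty".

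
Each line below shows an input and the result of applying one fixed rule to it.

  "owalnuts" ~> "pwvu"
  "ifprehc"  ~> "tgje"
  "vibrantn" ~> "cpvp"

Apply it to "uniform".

What's happening: shift every letter 2 places forward in the alphabet (wrapping around), then keep only the last 4 characters.
For "uniform", step one produces "wpkhqto"; step two turns that into "hqto".

hqto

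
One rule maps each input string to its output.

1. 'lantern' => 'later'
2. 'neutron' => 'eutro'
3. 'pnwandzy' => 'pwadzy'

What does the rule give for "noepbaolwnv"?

The transformation: remove every "n".
Doing the same to "noepbaolwnv": "oepbaolwv".

oepbaolwv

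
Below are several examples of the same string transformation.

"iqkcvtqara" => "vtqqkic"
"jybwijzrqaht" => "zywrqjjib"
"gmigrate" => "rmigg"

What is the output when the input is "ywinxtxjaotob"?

yxxwtonjia

The pattern: delete the last 3 characters, then sort the characters into reverse alphabetical order.
Working it through for "ywinxtxjaotob": intermediate "ywinxtxjao", final "yxxwtonjia".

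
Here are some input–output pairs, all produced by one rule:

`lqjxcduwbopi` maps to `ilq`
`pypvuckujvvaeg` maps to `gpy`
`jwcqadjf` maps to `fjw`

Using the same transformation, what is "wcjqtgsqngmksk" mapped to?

kwc

Each output is the input with this applied: move the first 2 characters to the end (rotate left by 2), then keep only the last 3 characters.
Working it through for "wcjqtgsqngmksk": intermediate "jqtgsqngmkskwc", final "kwc".
(Check on "pypvuckujvvaeg": → "pvuckujvvaegpy" → "gpy" ✓)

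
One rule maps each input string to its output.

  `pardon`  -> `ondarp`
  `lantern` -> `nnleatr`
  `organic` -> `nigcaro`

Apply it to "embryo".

Looking at the pairs, the operation is to sort the characters into reverse alphabetical order, then move the first 2 characters to the end (rotate left by 2).
"embryo" → "yromeb" → "omebyr".

omebyr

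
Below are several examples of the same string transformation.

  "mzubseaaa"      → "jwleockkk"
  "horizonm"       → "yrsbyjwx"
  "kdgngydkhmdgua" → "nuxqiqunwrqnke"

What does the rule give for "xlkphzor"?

Looking at the pairs, the operation is to swap each adjacent pair of characters (1↔2, 3↔4, ...), then shift every letter 10 places forward in the alphabet (wrapping around).
"xlkphzor" → "vhzujrby".

vhzujrby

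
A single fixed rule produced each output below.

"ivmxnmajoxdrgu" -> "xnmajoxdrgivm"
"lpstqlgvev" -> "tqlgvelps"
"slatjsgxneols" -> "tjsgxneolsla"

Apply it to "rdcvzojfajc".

The rule is to delete the last character, then move the first 3 characters to the end (rotate left by 3).
Starting from "rdcvzojfajc": after the first operation, "rdcvzojfaj"; after the second, "vzojfajrdc".
(Check on "slatjsgxneols": → "slatjsgxneol" → "tjsgxneolsla" ✓)

vzojfajrdc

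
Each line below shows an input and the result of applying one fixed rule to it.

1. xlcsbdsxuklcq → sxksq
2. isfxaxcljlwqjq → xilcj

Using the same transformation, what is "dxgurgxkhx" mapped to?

udxx

The pattern: keep one character in every 3, starting at position 1 (positions 1st, 4th, 7th, ...), then swap each adjacent pair of characters (1↔2, 3↔4, ...).
"dxgurgxkhx" → "udxx".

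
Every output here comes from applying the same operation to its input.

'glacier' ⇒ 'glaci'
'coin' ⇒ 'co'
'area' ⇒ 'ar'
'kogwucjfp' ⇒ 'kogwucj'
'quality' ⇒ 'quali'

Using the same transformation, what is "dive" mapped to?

The pattern: delete the last 2 characters.
So "dive" becomes "di".

di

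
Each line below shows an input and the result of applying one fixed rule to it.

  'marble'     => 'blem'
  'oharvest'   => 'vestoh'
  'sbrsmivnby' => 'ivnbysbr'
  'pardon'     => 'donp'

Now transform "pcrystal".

stalpc

What's happening: swap the front and back halves of the string, then delete the last 2 characters.
Starting from "pcrystal": after the first operation, "stalpcry"; after the second, "stalpc".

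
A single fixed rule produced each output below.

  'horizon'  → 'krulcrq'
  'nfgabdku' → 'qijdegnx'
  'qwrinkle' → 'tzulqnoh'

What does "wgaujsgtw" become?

zjdxmvjwz

Each output is the input with this applied: shift every letter 3 places forward in the alphabet (wrapping around).
"wgaujsgtw" → "zjdxmvjwz".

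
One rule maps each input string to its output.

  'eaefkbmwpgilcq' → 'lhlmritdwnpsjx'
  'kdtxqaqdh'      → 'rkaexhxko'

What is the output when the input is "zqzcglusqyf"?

gxgjnsbzxfm

What's happening: shift every letter 7 places forward in the alphabet (wrapping around).
"zqzcglusqyf" → "gxgjnsbzxfm".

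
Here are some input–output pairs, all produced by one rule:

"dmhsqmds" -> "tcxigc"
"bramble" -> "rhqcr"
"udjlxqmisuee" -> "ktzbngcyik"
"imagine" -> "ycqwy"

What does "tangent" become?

jqdwu

What's happening: delete the last 2 characters, then shift every letter 10 places backward in the alphabet (wrapping around).
Starting from "tangent": after the first operation, "tange"; after the second, "jqdwu".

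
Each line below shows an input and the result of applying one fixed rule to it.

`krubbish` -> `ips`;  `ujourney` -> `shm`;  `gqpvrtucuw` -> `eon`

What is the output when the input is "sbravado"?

qzp

What's happening: shift every letter 2 places backward in the alphabet (wrapping around), then keep only the first 3 characters.
Applying both steps to "sbravado": "qzpytybm", then "qzp".
(Check on "ujourney": → "shmsplcw" → "shm" ✓)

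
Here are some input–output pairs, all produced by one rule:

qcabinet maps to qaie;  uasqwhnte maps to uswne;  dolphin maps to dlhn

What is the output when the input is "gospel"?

What's happening: keep every other character starting from the first (positions 1st, 3rd, 5th, ...).
"gospel" → "gse".

gse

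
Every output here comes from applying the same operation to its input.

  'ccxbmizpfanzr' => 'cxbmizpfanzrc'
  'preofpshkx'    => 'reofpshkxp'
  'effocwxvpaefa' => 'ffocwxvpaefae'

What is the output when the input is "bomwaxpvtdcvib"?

omwaxpvtdcvibb

In each case the input is transformed by: move the first character to the end.
For "bomwaxpvtdcvib" the result is "omwaxpvtdcvibb".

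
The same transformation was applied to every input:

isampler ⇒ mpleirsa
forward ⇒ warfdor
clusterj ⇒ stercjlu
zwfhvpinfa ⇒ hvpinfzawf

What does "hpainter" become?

The transformation: swap the first and last characters, then move the first 3 characters to the end (rotate left by 3).
So "hpainter" becomes "intehrpa".

intehrpa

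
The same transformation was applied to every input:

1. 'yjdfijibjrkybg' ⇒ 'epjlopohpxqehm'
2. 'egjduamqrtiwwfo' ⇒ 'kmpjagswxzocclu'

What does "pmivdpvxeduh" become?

Rule — shift every letter 6 places forward in the alphabet (wrapping around).
Applying that to "pmivdpvxeduh" gives "vsobjvbdkjan".

vsobjvbdkjan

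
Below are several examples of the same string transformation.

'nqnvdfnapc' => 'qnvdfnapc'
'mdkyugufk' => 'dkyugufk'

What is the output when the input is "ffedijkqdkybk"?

Rule — delete the first character.
So "ffedijkqdkybk" becomes "fedijkqdkybk".

fedijkqdkybk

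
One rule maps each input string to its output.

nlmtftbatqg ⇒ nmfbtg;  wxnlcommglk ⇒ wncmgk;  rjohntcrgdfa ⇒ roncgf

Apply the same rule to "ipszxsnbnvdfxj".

isxnndx

Rule — keep every other character starting from the first (positions 1st, 3rd, 5th, ...).
On "ipszxsnbnvdfxj" that produces "isxnndx".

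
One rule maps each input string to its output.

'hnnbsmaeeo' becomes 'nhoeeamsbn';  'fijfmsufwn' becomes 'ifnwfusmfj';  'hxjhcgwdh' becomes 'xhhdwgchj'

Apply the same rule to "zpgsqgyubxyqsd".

pzdsqyxbuygqsg

Looking at the pairs, the operation is to reverse the string, then move the last 2 characters to the front (rotate right by 2).
On "zpgsqgyubxyqsd": the first step gives "dsqyxbuygqsgpz", and the second then gives "pzdsqyxbuygqsg".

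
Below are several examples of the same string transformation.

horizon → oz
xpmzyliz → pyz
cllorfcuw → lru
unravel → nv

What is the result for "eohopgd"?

op

The rule is to keep one character in every 3, starting at position 2 (positions 2nd, 5th, 8th, ...).
On "eohopgd" that produces "op".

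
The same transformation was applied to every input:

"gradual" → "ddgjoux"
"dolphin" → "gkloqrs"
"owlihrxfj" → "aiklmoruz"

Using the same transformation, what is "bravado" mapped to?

ddegruy

Rule — shift every letter 3 places forward in the alphabet (wrapping around), then sort the characters into alphabetical order.
On "bravado": the first step gives "eudydgr", and the second then gives "ddegruy".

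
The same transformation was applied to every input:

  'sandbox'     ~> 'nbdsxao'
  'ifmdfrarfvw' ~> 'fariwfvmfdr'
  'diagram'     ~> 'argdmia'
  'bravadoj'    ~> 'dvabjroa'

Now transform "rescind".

sicrden

The transformation: take characters alternately from the front and the back (1st, last, 2nd, 2nd-last, ...), then move the last 3 characters to the front (rotate right by 3).
Applying both steps to "rescind": "rdensic", then "sicrden".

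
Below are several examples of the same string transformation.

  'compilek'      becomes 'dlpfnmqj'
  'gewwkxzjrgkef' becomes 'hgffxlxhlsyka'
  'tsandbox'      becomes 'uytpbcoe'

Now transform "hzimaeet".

The pattern: take characters alternately from the front and the back (1st, last, 2nd, 2nd-last, ...), then shift every letter 1 place forward in the alphabet (wrapping around).
"hzimaeet" → "htzeiema" → "iuafjfnb".
(Check on "tsandbox": → "txsoabnd" → "uytpbcoe" ✓)

iuafjfnb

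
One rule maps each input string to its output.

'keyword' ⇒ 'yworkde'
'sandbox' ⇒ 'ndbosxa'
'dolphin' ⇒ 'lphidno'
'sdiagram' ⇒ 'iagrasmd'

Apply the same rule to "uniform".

The pattern: swap the first and last characters, then move the first 2 characters to the end (rotate left by 2).
Starting from "uniform": after the first operation, "mniforu"; after the second, "iforumn".

iforumn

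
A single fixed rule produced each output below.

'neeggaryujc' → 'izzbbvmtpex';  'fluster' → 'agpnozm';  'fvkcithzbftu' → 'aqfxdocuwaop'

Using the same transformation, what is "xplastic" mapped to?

Looking at the pairs, the operation is to shift every letter 5 places backward in the alphabet (wrapping around).
Doing the same to "xplastic": "skgvnodx".

skgvnodx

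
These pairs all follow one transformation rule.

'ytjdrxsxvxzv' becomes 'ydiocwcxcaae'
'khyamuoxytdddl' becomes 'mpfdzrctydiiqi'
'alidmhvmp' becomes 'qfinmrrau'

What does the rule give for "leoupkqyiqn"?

jqztpudvvns

The pattern: swap each adjacent pair of characters (1↔2, 3↔4, ...), then shift every letter 5 places forward in the alphabet (wrapping around).
For "leoupkqyiqn" the result is "jqztpudvvns".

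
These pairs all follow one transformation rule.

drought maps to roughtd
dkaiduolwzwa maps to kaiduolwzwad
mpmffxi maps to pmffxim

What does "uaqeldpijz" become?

Looking at the pairs, the operation is to move the first character to the end.
So "uaqeldpijz" becomes "aqeldpijzu".

aqeldpijzu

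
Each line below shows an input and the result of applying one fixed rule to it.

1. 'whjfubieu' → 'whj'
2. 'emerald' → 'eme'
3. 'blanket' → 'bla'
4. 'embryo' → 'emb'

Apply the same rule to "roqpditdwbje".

Each output is the input with this applied: keep only the first 3 characters.
So "roqpditdwbje" becomes "roq".

roq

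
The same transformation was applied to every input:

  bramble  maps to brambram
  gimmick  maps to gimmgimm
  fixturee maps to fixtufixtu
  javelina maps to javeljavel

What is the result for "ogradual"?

Rule — delete the last 3 characters, then write the whole string twice.
Working it through for "ogradual": intermediate "ograd", final "ogradograd".
(Check on "javelina": → "javel" → "javeljavel" ✓)

ogradograd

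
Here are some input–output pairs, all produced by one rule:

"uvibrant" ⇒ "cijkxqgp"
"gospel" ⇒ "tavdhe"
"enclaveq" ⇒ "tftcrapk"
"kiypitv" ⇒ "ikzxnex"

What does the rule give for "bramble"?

In each case the input is transformed by: shift every letter 11 places backward in the alphabet (wrapping around), then move the last 2 characters to the front (rotate right by 2).
For "bramble", step one produces "qgpbqat"; step two turns that into "atqgpbq".

atqgpbq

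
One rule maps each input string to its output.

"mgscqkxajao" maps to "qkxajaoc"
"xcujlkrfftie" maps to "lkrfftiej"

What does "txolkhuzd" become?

The rule is to delete the first 3 characters, then move the first character to the end.
Working it through for "txolkhuzd": intermediate "lkhuzd", final "khuzdl".

khuzdl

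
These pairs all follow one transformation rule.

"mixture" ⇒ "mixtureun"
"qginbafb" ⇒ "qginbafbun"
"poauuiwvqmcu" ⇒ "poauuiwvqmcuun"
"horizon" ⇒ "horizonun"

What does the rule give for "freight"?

In each case the input is transformed by: append "un".
Applying that to "freight" gives "freightun".

freightun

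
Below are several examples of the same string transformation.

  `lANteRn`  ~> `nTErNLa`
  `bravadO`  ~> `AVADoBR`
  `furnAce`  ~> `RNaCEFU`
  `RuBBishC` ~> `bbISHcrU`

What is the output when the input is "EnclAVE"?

What's happening: move the first 2 characters to the end (rotate left by 2), then flip the case of every letter.
"EnclAVE" → "clAVEEn" → "CLaveeN".

CLaveeN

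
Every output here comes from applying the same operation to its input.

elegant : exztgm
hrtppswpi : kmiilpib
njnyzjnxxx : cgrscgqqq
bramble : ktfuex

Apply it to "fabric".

Looking at the pairs, the operation is to delete the first character, then shift every letter 7 places backward in the alphabet (wrapping around).
Working it through for "fabric": intermediate "abric", final "tukbv".

tukbv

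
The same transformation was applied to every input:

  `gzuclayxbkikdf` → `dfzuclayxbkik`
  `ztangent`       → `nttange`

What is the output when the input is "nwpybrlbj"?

The pattern: delete the first character, then move the last 2 characters to the front (rotate right by 2).
Applying both steps to "nwpybrlbj": "wpybrlbj", then "bjwpybrl".

bjwpybrl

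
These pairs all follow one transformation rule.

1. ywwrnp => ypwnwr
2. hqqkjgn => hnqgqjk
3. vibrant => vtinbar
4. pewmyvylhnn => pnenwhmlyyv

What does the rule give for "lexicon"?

lneoxci

The pattern: take characters alternately from the front and the back (1st, last, 2nd, 2nd-last, ...).
Doing the same to "lexicon": "lneoxci".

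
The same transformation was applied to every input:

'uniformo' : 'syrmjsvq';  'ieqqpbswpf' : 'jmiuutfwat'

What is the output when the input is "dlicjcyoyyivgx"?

The rule is to shift every letter 4 places forward in the alphabet (wrapping around), then move the last character to the front.
On "dlicjcyoyyivgx": the first step gives "hpmgngcsccmzkb", and the second then gives "bhpmgngcsccmzk".

bhpmgngcsccmzk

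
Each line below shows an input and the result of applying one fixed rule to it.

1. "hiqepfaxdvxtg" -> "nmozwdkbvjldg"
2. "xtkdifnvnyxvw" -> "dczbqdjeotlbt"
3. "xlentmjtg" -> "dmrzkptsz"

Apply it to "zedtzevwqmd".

Each output is the input with this applied: take characters alternately from the front and the back (1st, last, 2nd, 2nd-last, ...), then shift every letter 6 places forward in the alphabet (wrapping around).
On "zedtzevwqmd" that produces "fjksjwzcfbk".

fjksjwzcfbk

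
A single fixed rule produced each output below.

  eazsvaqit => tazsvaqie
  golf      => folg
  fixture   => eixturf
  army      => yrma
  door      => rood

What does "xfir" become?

rfix

In each case the input is transformed by: swap the first and last characters.
Applying that to "xfir" gives "rfix".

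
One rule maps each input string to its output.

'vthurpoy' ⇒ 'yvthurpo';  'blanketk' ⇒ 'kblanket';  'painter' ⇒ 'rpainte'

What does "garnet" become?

tgarne

Looking at the pairs, the operation is to move the last character to the front.
"garnet" → "tgarne".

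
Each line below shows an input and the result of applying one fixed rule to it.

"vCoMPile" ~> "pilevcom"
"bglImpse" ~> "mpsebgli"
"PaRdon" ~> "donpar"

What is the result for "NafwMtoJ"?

What's happening: swap the front and back halves of the string, then convert every letter to lowercase.
For "NafwMtoJ", step one produces "MtoJNafw"; step two turns that into "mtojnafw".

mtojnafw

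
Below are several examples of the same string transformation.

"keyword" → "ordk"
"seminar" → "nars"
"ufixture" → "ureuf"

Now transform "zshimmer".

In each case the input is transformed by: move the last 3 characters to the front (rotate right by 3), then delete the last 3 characters.
Working it through for "zshimmer": intermediate "merzshim", final "merzs".

merzs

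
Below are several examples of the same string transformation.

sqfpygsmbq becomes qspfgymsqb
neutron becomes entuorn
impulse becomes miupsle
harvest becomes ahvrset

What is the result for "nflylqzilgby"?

fnylqlizglyb

What's happening: swap each adjacent pair of characters (1↔2, 3↔4, ...).
Applying that to "nflylqzilgby" gives "fnylqlizglyb".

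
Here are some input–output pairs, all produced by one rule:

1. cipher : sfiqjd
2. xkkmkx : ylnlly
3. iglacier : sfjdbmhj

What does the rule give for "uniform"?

Rule — reverse the string, then shift every letter 1 place forward in the alphabet (wrapping around).
Starting from "uniform": after the first operation, "mrofinu"; after the second, "nspgjov".

nspgjov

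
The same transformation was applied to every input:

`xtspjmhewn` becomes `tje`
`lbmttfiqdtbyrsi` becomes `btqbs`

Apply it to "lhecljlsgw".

Each output is the input with this applied: keep one character in every 3, starting at position 2 (positions 2nd, 5th, 8th, ...).
So "lhecljlsgw" becomes "hls".

hls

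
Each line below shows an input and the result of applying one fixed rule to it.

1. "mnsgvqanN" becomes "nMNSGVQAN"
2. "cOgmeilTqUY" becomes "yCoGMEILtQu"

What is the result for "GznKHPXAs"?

SgZNkhpxa

The transformation: move the last character to the front, then flip the case of every letter.
Applying both steps to "GznKHPXAs": "sGznKHPXA", then "SgZNkhpxa".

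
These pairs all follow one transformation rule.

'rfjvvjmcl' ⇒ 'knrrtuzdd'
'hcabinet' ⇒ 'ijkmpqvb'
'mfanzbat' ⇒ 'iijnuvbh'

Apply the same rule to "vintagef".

In each case the input is transformed by: sort the characters into alphabetical order, then shift every letter 8 places forward in the alphabet (wrapping around).
On "vintagef": the first step gives "aefgintv", and the second then gives "imnoqvbd".
(Check on "hcabinet": → "abcehint" → "ijkmpqvb" ✓)

imnoqvbd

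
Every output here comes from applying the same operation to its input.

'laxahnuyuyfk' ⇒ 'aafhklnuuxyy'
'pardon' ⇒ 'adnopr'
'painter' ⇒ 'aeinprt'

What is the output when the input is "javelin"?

aeijlnv

The rule is to sort the characters into alphabetical order.
"javelin" → "aeijlnv".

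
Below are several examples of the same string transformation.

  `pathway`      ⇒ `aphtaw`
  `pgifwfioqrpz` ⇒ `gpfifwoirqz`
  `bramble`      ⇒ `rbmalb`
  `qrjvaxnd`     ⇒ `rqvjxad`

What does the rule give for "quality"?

uqlati

The pattern: swap each adjacent pair of characters (1↔2, 3↔4, ...), then delete the last character.
Working it through for "quality": intermediate "uqlatiy", final "uqlati".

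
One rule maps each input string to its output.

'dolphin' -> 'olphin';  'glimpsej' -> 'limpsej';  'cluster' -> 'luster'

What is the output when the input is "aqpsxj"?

Each output is the input with this applied: delete the first character.
For "aqpsxj" the result is "qpsxj".

qpsxj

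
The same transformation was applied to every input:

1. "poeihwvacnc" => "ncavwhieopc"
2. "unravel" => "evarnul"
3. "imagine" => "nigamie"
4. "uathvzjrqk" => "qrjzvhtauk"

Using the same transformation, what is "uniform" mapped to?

The rule is to reverse the string, then move the first character to the end.
Applying that to "uniform" gives "rofinum".

rofinum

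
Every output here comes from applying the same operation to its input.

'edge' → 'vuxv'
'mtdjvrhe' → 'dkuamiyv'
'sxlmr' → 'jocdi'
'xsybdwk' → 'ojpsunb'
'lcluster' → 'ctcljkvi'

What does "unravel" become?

The transformation: shift every letter 9 places backward in the alphabet (wrapping around).
Applying that to "unravel" gives "leirmvc".

leirmvc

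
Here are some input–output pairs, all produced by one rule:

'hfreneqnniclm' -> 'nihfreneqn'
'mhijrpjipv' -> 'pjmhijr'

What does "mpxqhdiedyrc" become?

edmpxqhdi

In each case the input is transformed by: delete the last 3 characters, then move the last 2 characters to the front (rotate right by 2).
Working it through for "mpxqhdiedyrc": intermediate "mpxqhdied", final "edmpxqhdi".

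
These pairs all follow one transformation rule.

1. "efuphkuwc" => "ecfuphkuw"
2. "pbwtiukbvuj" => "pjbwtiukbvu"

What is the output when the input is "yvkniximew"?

Rule — swap the first and last characters, then move the last character to the front.
"yvkniximew" → "wvkniximey" → "ywvknixime".

ywvknixime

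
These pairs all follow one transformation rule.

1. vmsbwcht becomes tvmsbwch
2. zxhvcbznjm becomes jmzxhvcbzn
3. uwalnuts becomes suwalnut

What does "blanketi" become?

The transformation: swap the front and back halves of the string, then move the first 3 characters to the end (rotate left by 3).
Working it through for "blanketi": intermediate "ketiblan", final "iblanket".

iblanket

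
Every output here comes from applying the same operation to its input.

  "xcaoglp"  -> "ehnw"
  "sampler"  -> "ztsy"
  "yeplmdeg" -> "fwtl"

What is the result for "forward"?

Each output is the input with this applied: shift every letter 7 places forward in the alphabet (wrapping around), then keep every other character starting from the first (positions 1st, 3rd, 5th, ...).
On "forward": the first step gives "mvydhyk", and the second then gives "myhk".

myhk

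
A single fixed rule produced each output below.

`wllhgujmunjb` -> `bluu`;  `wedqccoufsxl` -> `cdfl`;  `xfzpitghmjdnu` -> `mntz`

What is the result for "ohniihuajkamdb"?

hjmn

In each case the input is transformed by: keep one character in every 3, starting at position 3 (positions 3rd, 6th, 9th, ...), then sort the characters into alphabetical order.
"ohniihuajkamdb" → "nhjm" → "hjmn".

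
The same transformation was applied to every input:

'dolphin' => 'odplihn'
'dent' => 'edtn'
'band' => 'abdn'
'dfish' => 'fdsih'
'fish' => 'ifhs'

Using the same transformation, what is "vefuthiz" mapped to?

Each output is the input with this applied: swap each adjacent pair of characters (1↔2, 3↔4, ...).
Doing the same to "vefuthiz": "evufhtzi".

evufhtzi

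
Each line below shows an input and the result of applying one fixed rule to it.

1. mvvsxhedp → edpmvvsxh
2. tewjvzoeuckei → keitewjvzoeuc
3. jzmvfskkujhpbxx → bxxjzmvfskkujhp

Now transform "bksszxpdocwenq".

enqbksszxpdocw

Looking at the pairs, the operation is to move the last 3 characters to the front (rotate right by 3).
So "bksszxpdocwenq" becomes "enqbksszxpdocw".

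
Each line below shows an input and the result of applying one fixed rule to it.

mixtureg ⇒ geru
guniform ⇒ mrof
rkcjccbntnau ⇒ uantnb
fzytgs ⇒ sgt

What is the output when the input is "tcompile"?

In each case the input is transformed by: take characters alternately from the front and the back (1st, last, 2nd, 2nd-last, ...), then keep every other character starting from the second (positions 2nd, 4th, 6th, ...).
Starting from "tcompile": after the first operation, "tecloimp"; after the second, "elip".

elip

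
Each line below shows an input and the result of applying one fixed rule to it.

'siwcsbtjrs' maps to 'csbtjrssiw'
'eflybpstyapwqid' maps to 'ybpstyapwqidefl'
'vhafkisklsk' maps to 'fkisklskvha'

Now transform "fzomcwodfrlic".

mcwodfrlicfzo

The rule is to move the first 3 characters to the end (rotate left by 3).
"fzomcwodfrlic" → "mcwodfrlicfzo".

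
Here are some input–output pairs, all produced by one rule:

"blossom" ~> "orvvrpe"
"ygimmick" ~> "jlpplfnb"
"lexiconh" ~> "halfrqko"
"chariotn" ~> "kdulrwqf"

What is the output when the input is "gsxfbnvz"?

The transformation: shift every letter 3 places forward in the alphabet (wrapping around), then move the first character to the end.
For "gsxfbnvz", step one produces "jvaieqyc"; step two turns that into "vaieqycj".

vaieqycj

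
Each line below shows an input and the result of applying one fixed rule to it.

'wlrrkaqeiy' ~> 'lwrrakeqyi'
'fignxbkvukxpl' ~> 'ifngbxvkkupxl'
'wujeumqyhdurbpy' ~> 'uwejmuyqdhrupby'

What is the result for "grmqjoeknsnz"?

rgqmojkesnzn

Looking at the pairs, the operation is to swap each adjacent pair of characters (1↔2, 3↔4, ...).
For "grmqjoeknsnz" the result is "rgqmojkesnzn".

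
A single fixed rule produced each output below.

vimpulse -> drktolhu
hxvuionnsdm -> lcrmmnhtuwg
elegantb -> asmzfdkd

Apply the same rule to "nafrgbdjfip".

Looking at the pairs, the operation is to shift every letter 1 place backward in the alphabet (wrapping around), then reverse the string.
For "nafrgbdjfip", step one produces "mzeqfacieho"; step two turns that into "oheicafqezm".

oheicafqezm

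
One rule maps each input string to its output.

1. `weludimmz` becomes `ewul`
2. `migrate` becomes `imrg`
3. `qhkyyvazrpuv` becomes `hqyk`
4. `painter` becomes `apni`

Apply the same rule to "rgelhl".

grle

The rule is to swap each adjacent pair of characters (1↔2, 3↔4, ...), then keep only the first 4 characters.
Starting from "rgelhl": after the first operation, "grlelh"; after the second, "grle".
(Check on "painter": → "apnietr" → "apni" ✓)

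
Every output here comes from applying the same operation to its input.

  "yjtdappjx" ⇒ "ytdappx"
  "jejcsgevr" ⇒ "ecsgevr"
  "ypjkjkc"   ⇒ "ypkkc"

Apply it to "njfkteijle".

nfkteile

The transformation: remove every "j".
"njfkteijle" → "nfkteile".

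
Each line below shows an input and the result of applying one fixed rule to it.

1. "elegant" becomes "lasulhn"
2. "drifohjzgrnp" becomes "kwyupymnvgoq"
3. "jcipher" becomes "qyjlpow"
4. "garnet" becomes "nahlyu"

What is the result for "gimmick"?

nrpjtpt

The transformation: shift every letter 7 places forward in the alphabet (wrapping around), then take characters alternately from the front and the back (1st, last, 2nd, 2nd-last, ...).
For "gimmick", step one produces "npttpjr"; step two turns that into "nrpjtpt".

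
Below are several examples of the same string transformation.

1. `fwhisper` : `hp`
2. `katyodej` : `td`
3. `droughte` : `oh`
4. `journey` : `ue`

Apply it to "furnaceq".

In each case the input is transformed by: keep one character in every 3, starting at position 3 (positions 3rd, 6th, 9th, ...).
On "furnaceq" that produces "rc".

rc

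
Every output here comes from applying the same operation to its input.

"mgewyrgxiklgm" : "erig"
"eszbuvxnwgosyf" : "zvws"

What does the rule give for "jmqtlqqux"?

qqx

Rule — keep one character in every 3, starting at position 3 (positions 3rd, 6th, 9th, ...).
For "jmqtlqqux" the result is "qqx".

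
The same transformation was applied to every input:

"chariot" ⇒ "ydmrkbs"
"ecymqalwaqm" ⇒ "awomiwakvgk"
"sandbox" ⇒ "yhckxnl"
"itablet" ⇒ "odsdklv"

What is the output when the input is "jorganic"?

The rule is to shift every letter 10 places forward in the alphabet (wrapping around), then move the last 2 characters to the front (rotate right by 2).
Starting from "jorganic": after the first operation, "tybqkxsm"; after the second, "smtybqkx".

smtybqkx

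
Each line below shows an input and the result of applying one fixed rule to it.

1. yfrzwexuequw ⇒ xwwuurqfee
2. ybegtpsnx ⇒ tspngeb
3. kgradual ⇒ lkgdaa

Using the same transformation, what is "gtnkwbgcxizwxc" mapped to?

xwwtnkiggccb

The rule is to sort the characters into reverse alphabetical order, then delete the first 2 characters.
On "gtnkwbgcxizwxc": the first step gives "zxxwwtnkiggccb", and the second then gives "xwwtnkiggccb".
(Check on "ybegtpsnx": → "yxtspngeb" → "tspngeb" ✓)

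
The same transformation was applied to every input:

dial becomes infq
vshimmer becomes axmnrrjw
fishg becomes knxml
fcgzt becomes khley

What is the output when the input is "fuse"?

kzxj

Each output is the input with this applied: shift every letter 5 places forward in the alphabet (wrapping around).
"fuse" → "kzxj".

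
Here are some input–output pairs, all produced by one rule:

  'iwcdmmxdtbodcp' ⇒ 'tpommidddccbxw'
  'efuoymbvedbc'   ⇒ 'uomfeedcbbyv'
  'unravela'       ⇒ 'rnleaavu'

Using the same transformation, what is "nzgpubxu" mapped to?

Each output is the input with this applied: sort the characters into reverse alphabetical order, then move the first 2 characters to the end (rotate left by 2).
On "nzgpubxu": the first step gives "zxuupngb", and the second then gives "uupngbzx".

uupngbzx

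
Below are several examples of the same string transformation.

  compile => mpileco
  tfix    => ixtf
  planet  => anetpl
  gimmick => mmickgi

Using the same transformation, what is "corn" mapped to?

Each output is the input with this applied: move the first 2 characters to the end (rotate left by 2).
Applying that to "corn" gives "rnco".

rnco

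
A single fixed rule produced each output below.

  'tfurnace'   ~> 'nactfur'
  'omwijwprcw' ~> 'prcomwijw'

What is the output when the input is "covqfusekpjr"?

The rule is to delete the last character, then move the last 3 characters to the front (rotate right by 3).
Applying both steps to "covqfusekpjr": "covqfusekpj", then "kpjcovqfuse".

kpjcovqfuse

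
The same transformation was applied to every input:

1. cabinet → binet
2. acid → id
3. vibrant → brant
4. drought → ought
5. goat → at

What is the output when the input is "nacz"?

The pattern: delete the first 2 characters.
"nacz" → "cz".

cz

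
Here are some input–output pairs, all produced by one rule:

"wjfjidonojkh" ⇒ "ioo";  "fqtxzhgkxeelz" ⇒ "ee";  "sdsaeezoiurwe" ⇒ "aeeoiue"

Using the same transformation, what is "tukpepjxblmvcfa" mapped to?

uea

The rule is to keep only the vowels.
Doing the same to "tukpepjxblmvcfa": "uea".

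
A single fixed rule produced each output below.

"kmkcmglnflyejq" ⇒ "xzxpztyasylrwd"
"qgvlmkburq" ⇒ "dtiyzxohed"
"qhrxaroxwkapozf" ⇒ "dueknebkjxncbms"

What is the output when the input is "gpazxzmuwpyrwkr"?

The rule is to shift every letter 13 places forward in the alphabet (wrapping around) — i.e. ROT13.
On "gpazxzmuwpyrwkr" that produces "tcnmkmzhjclejxe".

tcnmkmzhjclejxe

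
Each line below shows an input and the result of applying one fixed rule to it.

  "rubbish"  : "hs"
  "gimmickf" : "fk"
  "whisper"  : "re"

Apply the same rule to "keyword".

dr

The pattern: reverse the string, then keep only the first 2 characters.
Applying both steps to "keyword": "drowyek", then "dr".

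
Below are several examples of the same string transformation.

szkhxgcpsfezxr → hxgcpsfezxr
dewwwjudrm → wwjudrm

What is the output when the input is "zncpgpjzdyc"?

pgpjzdyc

The pattern: delete the first 3 characters.
Doing the same to "zncpgpjzdyc": "pgpjzdyc".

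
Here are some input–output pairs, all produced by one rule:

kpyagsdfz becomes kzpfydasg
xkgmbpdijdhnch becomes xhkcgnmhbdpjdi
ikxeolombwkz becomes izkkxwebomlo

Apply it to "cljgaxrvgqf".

Each output is the input with this applied: take characters alternately from the front and the back (1st, last, 2nd, 2nd-last, ...).
On "cljgaxrvgqf" that produces "cflqjggvarx".

cflqjggvarx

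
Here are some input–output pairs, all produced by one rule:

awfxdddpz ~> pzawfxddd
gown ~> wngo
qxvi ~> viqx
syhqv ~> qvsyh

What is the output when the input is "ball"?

llba

The pattern: move the last 2 characters to the front (rotate right by 2).
For "ball" the result is "llba".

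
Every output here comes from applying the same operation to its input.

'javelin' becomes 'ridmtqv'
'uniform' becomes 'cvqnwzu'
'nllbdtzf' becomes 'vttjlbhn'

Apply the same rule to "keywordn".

Each output is the input with this applied: shift every letter 8 places forward in the alphabet (wrapping around).
Applying that to "keywordn" gives "smgewzlv".

smgewzlv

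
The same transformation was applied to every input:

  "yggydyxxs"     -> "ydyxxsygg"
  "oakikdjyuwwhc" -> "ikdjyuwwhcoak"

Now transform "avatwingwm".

twingwmava

Rule — move the first 3 characters to the end (rotate left by 3).
For "avatwingwm" the result is "twingwmava".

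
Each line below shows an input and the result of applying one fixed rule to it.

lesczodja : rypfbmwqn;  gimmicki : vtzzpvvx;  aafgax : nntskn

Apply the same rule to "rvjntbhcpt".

ieawogpugc

The pattern: shift every letter 13 places forward in the alphabet (wrapping around) — i.e. ROT13, then swap each adjacent pair of characters (1↔2, 3↔4, ...).
On "rvjntbhcpt" that produces "ieawogpugc".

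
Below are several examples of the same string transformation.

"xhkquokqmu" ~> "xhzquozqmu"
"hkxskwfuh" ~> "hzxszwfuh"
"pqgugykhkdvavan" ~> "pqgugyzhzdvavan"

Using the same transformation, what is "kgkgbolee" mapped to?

zgzgbolee

The transformation: replace every "k" with "z".
For "kgkgbolee" the result is "zgzgbolee".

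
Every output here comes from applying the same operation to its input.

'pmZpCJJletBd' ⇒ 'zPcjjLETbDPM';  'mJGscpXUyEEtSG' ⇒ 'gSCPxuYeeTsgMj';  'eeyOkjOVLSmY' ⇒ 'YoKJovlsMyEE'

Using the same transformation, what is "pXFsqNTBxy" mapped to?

In each case the input is transformed by: flip the case of every letter, then move the first 2 characters to the end (rotate left by 2).
"pXFsqNTBxy" → "PxfSQntbXY" → "fSQntbXYPx".

fSQntbXYPx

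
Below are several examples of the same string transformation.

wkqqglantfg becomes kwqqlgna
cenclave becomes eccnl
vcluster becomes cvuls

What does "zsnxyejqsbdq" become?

szxneyqjs

Rule — delete the last 3 characters, then swap each adjacent pair of characters (1↔2, 3↔4, ...).
So "zsnxyejqsbdq" becomes "szxneyqjs".
(Check on "wkqqglantfg": → "wkqqglan" → "kwqqlgna" ✓)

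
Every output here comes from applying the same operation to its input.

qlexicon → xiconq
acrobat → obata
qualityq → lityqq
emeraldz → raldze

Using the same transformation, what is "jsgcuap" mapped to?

Rule — move the first character to the end, then delete the first 2 characters.
For "jsgcuap", step one produces "sgcuapj"; step two turns that into "cuapj".

cuapj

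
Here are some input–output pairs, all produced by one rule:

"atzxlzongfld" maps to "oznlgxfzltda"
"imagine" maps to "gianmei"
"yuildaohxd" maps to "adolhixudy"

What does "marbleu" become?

blreaum

The rule is to take characters alternately from the front and the back (1st, last, 2nd, 2nd-last, ...), then reverse the string.
For "marbleu", step one produces "muaerlb"; step two turns that into "blreaum".
(Check on "yuildaohxd": → "yduxihloda" → "adolhixudy" ✓)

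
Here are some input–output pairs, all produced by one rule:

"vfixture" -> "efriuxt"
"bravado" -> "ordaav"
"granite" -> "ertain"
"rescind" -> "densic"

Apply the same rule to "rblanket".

tbelkan

Rule — take characters alternately from the front and the back (1st, last, 2nd, 2nd-last, ...), then delete the first character.
Starting from "rblanket": after the first operation, "rtbelkan"; after the second, "tbelkan".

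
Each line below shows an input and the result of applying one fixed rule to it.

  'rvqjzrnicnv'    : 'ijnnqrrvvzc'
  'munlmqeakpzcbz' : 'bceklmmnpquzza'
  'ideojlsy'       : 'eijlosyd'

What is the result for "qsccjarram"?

The rule is to sort the characters into alphabetical order, then move the first character to the end.
For "qsccjarram", step one produces "aaccjmqrrs"; step two turns that into "accjmqrrsa".
(Check on "munlmqeakpzcbz": → "abceklmmnpquzz" → "bceklmmnpquzza" ✓)

accjmqrrsa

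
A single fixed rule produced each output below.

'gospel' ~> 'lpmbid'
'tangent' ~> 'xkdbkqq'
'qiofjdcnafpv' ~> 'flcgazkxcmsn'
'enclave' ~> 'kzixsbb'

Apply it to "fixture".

Looking at the pairs, the operation is to shift every letter 3 places backward in the alphabet (wrapping around), then move the first character to the end.
On "fixture": the first step gives "cfuqrob", and the second then gives "fuqrobc".

fuqrobc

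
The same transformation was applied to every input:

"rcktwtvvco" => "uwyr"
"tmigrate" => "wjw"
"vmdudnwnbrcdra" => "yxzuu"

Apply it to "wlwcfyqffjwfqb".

Each output is the input with this applied: keep one character in every 3, starting at position 1 (positions 1st, 4th, 7th, ...), then shift every letter 3 places forward in the alphabet (wrapping around).
On "wlwcfyqffjwfqb" that produces "zftmt".

zftmt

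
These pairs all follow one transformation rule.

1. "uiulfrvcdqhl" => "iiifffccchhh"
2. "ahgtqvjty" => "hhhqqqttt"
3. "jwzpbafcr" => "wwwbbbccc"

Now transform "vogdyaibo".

What's happening: keep one character in every 3, starting at position 2 (positions 2nd, 5th, 8th, ...), then repeat every character 3 times.
"vogdyaibo" → "oyb" → "oooyyybbb".
(Check on "ahgtqvjty": → "hqt" → "hhhqqqttt" ✓)

oooyyybbb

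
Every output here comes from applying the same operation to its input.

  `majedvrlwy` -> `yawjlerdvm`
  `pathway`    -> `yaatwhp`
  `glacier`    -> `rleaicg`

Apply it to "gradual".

lraaudg

Looking at the pairs, the operation is to take characters alternately from the front and the back (1st, last, 2nd, 2nd-last, ...), then move the first character to the end.
On "gradual": the first step gives "glraaud", and the second then gives "lraaudg".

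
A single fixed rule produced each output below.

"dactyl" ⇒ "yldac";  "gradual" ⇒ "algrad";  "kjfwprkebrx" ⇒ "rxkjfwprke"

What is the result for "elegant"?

Each output is the input with this applied: move the last 3 characters to the front (rotate right by 3), then delete the first character.
For "elegant", step one produces "anteleg"; step two turns that into "nteleg".

nteleg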